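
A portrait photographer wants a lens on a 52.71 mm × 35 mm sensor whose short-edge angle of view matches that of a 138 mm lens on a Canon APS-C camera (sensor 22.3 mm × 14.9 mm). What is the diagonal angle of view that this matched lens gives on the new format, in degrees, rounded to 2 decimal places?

Equal short-edge AOV ⇒ f₂ = f₁ · 35/14.9 = 138 × 2.34899 ≈ 324.1611 mm.
Sensor diagonal = √(52.71² + 35²) = √4003.3441 ≈ 63.2720 mm.
Diagonal AOV on the new format = 2·arctan(63.2720 / (2 × 324.1611)) = 2·arctan(0.09759) ≈ 11.1481°.

11.15°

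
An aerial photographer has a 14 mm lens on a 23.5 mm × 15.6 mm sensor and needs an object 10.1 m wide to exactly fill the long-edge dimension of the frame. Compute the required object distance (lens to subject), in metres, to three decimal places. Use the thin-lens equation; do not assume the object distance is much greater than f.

6.031 m

W: 10.1 m = 10100 mm.
Magnification m = w/W = dᵢ/dₒ; combined with 1/f = 1/dₒ + 1/dᵢ this gives dₒ = f·(1 + W/w).
dₒ = 14 mm × (1 + 10100/23.5) = 14 × 430.7872 ≈ 6031.021 mm = 6.03102 m.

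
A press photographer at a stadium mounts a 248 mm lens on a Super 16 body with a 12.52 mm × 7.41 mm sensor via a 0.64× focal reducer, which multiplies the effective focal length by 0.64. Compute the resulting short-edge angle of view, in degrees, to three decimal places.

Effective focal length f = 248 × 0.64 = 158.72 mm.
α = 2·arctan(7.41 / (2 × 158.72)) = 2·arctan(0.02334) ≈ 2.6744°.

2.674°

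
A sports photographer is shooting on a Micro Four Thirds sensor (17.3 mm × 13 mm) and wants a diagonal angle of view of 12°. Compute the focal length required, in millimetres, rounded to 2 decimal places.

Sensor diagonal = √(17.3² + 13²) = √468.2900 ≈ 21.6400 mm.
From α = 2·arctan(d/2f) we get f = d / (2·tan(α/2)).
With d = 21.6400 mm and α/2 = 6°, tan(α/2) ≈ 0.10510, so f ≈ 21.6400 / 0.21021 ≈ 102.9455 mm.

102.95 mm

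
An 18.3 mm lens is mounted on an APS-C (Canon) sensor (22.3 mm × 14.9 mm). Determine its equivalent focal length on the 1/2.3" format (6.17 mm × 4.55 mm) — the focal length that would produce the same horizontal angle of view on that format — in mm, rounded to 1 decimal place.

Equal angle of view means equal width/f ratio, so f₂ = f₁ · (width₂/width₁) = 18.3 × 6.17/22.3.
f₂ = 18.3 × 0.27668 ≈ 5.063 mm.

5.1 mm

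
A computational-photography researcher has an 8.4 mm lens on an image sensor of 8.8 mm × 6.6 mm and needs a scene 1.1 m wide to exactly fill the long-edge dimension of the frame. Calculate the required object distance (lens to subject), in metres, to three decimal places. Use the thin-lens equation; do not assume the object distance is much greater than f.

W: 1.1 m = 1100 mm.
Magnification m = w/W = dᵢ/dₒ; combined with 1/f = 1/dₒ + 1/dᵢ this gives dₒ = f·(1 + W/w).
dₒ = 8.4 mm × (1 + 1100/8.8) = 8.4 × 126.0000 ≈ 1058.400 mm = 1.0584 m.

1.058 m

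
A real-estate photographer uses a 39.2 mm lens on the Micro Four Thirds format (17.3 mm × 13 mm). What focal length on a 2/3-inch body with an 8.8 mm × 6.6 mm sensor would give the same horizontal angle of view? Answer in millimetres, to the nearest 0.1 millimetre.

Equal angle of view means equal width/f ratio, so f₂ = f₁ · (width₂/width₁) = 39.2 × 8.8/17.3.
f₂ = 39.2 × 0.50867 ≈ 19.940 mm.

19.9 mm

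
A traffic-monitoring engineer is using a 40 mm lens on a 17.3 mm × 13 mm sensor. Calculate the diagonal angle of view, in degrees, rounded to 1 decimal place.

Sensor diagonal = √(17.3² + 13²) = √468.2900 ≈ 21.6400 mm.
Angle of view α = 2·arctan(d/2f) with d = 21.6400 mm and f = 40 mm.
d/2f = 0.27050; arctan(0.27050) ≈ 15.1363°, so α ≈ 30.2726°.

30.3°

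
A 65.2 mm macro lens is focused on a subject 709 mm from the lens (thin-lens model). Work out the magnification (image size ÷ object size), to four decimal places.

Thin lens: 1/f = 1/dₒ + 1/dᵢ → 1/dᵢ = 1/65.2 − 1/709 = 0.0139270 mm⁻¹, so dᵢ ≈ 71.8030 mm.
Magnification m = dᵢ/dₒ = 71.8030/709 ≈ 0.10127.

0.1013×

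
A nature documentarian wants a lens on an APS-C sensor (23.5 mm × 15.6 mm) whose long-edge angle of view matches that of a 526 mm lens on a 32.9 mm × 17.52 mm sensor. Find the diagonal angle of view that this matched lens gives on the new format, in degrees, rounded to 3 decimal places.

4.299°

Equal long-edge AOV ⇒ f₂ = f₁ · 23.5/32.9 = 526 × 0.71429 ≈ 375.7143 mm.
Sensor diagonal = √(23.5² + 15.6²) = √795.6100 ≈ 28.2066 mm.
Diagonal AOV on the new format = 2·arctan(28.2066 / (2 × 375.7143)) = 2·arctan(0.03754) ≈ 4.2994°.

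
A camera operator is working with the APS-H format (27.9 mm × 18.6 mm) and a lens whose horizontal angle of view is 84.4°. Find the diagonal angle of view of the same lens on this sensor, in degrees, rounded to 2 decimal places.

94.92°

From the horizontal AOV: f = 27.9 / (2·tan(42.2°)) = 27.9 / 1.81349 ≈ 15.3847 mm.
Sensor diagonal = √(27.9² + 18.6²) = √1124.3700 ≈ 33.5316 mm.
Diagonal AOV = 2·arctan(33.5316 / (2 × 15.3847)) = 2·arctan(1.08977) ≈ 94.9195°.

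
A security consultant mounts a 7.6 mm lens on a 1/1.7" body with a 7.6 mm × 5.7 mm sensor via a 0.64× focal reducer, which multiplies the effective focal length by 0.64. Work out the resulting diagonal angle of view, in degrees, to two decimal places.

Effective focal length f = 7.6 × 0.64 = 4.864 mm.
Sensor diagonal = √(7.6² + 5.7²) = √90.2500 ≈ 9.5000 mm.
α = 2·arctan(9.500 / (2 × 4.864)) = 2·arctan(0.97656) ≈ 88.6413°.

88.64°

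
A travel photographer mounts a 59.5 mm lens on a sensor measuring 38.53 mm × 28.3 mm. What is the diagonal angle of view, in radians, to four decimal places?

0.7640 rad

Sensor diagonal = √(38.53² + 28.3²) = √2285.4509 ≈ 47.8064 mm.
Angle of view α = 2·arctan(d/2f) with d = 47.8064 mm and f = 59.5 mm.
d/2f = 0.40173; arctan(0.40173) ≈ 0.3820 rad, so α ≈ 0.7640 rad.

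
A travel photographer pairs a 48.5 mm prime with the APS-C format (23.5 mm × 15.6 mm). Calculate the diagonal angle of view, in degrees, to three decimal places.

Sensor diagonal = √(23.5² + 15.6²) = √795.6100 ≈ 28.2066 mm.
Angle of view α = 2·arctan(d/2f) with d = 28.2066 mm and f = 48.5 mm.
d/2f = 0.29079; arctan(0.29079) ≈ 16.2139°, so α ≈ 32.4277°.

32.428°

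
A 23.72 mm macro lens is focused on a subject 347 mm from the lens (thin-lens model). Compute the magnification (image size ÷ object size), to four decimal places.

0.0734×

Thin lens: 1/f = 1/dₒ + 1/dᵢ → 1/dᵢ = 1/23.72 − 1/347 = 0.0392767 mm⁻¹, so dᵢ ≈ 25.4604 mm.
Magnification m = dᵢ/dₒ = 25.4604/347 ≈ 0.07337.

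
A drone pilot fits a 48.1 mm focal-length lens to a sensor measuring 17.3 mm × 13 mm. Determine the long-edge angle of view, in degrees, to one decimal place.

20.4°

Angle of view α = 2·arctan(w/2f) with w = 17.3 mm and f = 48.1 mm.
w/2f = 0.17983; arctan(0.17983) ≈ 10.1947°, so α ≈ 20.3895°.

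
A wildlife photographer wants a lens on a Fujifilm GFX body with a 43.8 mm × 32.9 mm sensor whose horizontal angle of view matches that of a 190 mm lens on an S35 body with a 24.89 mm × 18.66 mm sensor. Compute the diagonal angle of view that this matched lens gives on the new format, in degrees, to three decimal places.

9.366°

Equal horizontal AOV ⇒ f₂ = f₁ · 43.8/24.89 = 190 × 1.75974 ≈ 334.3511 mm.
Sensor diagonal = √(43.8² + 32.9²) = √3000.8500 ≈ 54.7800 mm.
Diagonal AOV on the new format = 2·arctan(54.7800 / (2 × 334.3511)) = 2·arctan(0.08192) ≈ 9.3664°.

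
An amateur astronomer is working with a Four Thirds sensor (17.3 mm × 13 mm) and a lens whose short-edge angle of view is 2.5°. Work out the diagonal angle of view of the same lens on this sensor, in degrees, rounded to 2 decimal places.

4.16°

From the short-edge AOV: f = 13 / (2·tan(1.25°)) = 13 / 0.04364 ≈ 297.8908 mm.
Sensor diagonal = √(17.3² + 13²) = √468.2900 ≈ 21.6400 mm.
Diagonal AOV = 2·arctan(21.6400 / (2 × 297.8908)) = 2·arctan(0.03632) ≈ 4.1604°.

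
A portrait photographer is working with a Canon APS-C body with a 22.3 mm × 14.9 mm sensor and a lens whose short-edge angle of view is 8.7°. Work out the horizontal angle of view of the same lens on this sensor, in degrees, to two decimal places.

12.99°

From the short-edge AOV: f = 14.9 / (2·tan(4.35°)) = 14.9 / 0.15214 ≈ 97.9386 mm.
Horizontal AOV = 2·arctan(22.3 / (2 × 97.9386)) = 2·arctan(0.11385) ≈ 12.9900°.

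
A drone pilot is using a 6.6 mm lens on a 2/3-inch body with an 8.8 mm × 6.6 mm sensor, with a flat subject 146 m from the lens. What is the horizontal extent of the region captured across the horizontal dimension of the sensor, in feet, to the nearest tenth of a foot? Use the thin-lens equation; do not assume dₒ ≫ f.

dₒ: 146 m = 146000 mm.
Similar triangles through the lens centre give W/dₒ = w/dᵢ; with 1/f = 1/dₒ + 1/dᵢ this gives W = w·(dₒ − f)/f.
W = 8.8 mm × (146000 − 6.6) / 6.6 = 8.8 × 22120.2121 ≈ 194657.867 mm = 194657.867/304.8 ft = 638.641 ft.

638.6 ft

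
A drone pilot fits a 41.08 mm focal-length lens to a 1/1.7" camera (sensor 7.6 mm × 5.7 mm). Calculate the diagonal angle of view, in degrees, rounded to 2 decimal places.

13.19°

Sensor diagonal = √(7.6² + 5.7²) = √90.2500 ≈ 9.5000 mm.
Angle of view α = 2·arctan(d/2f) with d = 9.5000 mm and f = 41.08 mm.
d/2f = 0.11563; arctan(0.11563) ≈ 6.5957°, so α ≈ 13.1914°.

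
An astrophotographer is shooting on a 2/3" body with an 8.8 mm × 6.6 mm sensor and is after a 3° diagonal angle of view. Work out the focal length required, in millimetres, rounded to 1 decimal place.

Sensor diagonal = √(8.8² + 6.6²) = √121.0000 ≈ 11.0000 mm.
From α = 2·arctan(d/2f) we get f = d / (2·tan(α/2)).
With d = 11.0000 mm and α/2 = 1.5°, tan(α/2) ≈ 0.02619, so f ≈ 11.0000 / 0.05237 ≈ 210.0365 mm.

210.0 mm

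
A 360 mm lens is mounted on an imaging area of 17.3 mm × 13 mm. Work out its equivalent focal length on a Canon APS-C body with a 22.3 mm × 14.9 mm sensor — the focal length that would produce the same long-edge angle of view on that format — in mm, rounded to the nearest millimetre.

464 mm

Equal angle of view means equal width/f ratio, so f₂ = f₁ · (width₂/width₁) = 360 × 22.3/17.3.
f₂ = 360 × 1.28902 ≈ 464.046 mm.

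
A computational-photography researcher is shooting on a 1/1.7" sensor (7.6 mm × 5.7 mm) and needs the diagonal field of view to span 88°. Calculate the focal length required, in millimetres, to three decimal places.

Sensor diagonal = √(7.6² + 5.7²) = √90.2500 ≈ 9.5000 mm.
From α = 2·arctan(d/2f) we get f = d / (2·tan(α/2)).
With d = 9.5000 mm and α/2 = 44°, tan(α/2) ≈ 0.96569, so f ≈ 9.5000 / 1.93138 ≈ 4.9188 mm.

4.919 mm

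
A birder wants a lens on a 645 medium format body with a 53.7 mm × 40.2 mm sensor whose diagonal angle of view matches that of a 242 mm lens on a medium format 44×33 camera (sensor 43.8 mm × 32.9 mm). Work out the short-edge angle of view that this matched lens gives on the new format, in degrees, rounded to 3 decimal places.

Sensor diagonal = √(43.8² + 32.9²) = √3000.8500 ≈ 54.7800 mm.
Sensor diagonal = √(53.7² + 40.2²) = √4499.7300 ≈ 67.0800 mm.
Equal diagonal AOV ⇒ f₂ = f₁ · 67.0800/54.7800 = 242 × 1.22453 ≈ 296.3374 mm.
Short-edge AOV on the new format = 2·arctan(40.2 / (2 × 296.3374)) = 2·arctan(0.06783) ≈ 7.7606°.

7.761°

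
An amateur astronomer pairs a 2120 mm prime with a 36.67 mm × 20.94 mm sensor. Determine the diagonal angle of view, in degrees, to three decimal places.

1.141°

Sensor diagonal = √(36.67² + 20.94²) = √1783.1725 ≈ 42.2276 mm.
Angle of view α = 2·arctan(d/2f) with d = 42.2276 mm and f = 2120 mm.
d/2f = 0.00996; arctan(0.00996) ≈ 0.5706°, so α ≈ 1.1412°.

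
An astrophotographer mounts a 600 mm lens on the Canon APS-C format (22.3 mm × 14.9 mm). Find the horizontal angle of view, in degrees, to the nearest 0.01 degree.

Angle of view α = 2·arctan(w/2f) with w = 22.3 mm and f = 600 mm.
w/2f = 0.01858; arctan(0.01858) ≈ 1.0646°, so α ≈ 2.1292°.

2.13°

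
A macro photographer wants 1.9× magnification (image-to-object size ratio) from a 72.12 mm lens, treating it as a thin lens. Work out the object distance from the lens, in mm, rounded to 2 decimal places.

With m = dᵢ/dₒ and 1/f = 1/dₒ + 1/dᵢ, substituting dᵢ = m·dₒ gives 1/f = (1 + 1/m)/dₒ, hence dₒ = f·(1 + 1/m).
dₒ = 72.12 × (1 + 1/1.9) = 72.12 × 1.52632 ≈ 110.078 mm.

110.08 mm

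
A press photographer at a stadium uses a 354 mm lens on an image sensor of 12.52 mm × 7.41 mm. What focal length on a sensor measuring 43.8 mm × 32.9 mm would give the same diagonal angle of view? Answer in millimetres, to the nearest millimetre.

1333 mm

Sensor diagonal = √(12.52² + 7.41²) = √211.6585 ≈ 14.5485 mm.
Sensor diagonal = √(43.8² + 32.9²) = √3000.8500 ≈ 54.7800 mm.
Equal angle of view means equal diagonal/f ratio, so f₂ = f₁ · (diagonal₂/diagonal₁) = 354 × 54.7800/14.5485.
f₂ = 354 × 3.76534 ≈ 1332.931 mm.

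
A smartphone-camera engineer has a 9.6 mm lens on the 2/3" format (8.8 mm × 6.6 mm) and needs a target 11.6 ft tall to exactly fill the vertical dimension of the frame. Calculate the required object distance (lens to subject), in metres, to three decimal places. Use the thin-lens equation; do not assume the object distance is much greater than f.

W: 11.6 ft × 304.8 mm/ft = 3535.68 mm.
Magnification m = h/W = dᵢ/dₒ; combined with 1/f = 1/dₒ + 1/dᵢ this gives dₒ = f·(1 + W/h).
dₒ = 9.6 mm × (1 + 3535.68/6.6) = 9.6 × 536.7091 ≈ 5152.407 mm = 5.15241 m.

5.152 m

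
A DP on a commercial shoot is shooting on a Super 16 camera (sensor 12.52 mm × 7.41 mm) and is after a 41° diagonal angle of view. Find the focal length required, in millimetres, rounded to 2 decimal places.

19.46 mm

Sensor diagonal = √(12.52² + 7.41²) = √211.6585 ≈ 14.5485 mm.
From α = 2·arctan(d/2f) we get f = d / (2·tan(α/2)).
With d = 14.5485 mm and α/2 = 20.5°, tan(α/2) ≈ 0.37388, so f ≈ 14.5485 / 0.74777 ≈ 19.4558 mm.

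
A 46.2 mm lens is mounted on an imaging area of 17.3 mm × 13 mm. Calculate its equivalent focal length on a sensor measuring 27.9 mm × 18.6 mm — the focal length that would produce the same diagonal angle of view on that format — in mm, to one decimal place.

Sensor diagonal = √(17.3² + 13²) = √468.2900 ≈ 21.6400 mm.
Sensor diagonal = √(27.9² + 18.6²) = √1124.3700 ≈ 33.5316 mm.
Equal angle of view means equal diagonal/f ratio, so f₂ = f₁ · (diagonal₂/diagonal₁) = 46.2 × 33.5316/21.6400.
f₂ = 46.2 × 1.54952 ≈ 71.588 mm.

71.6 mm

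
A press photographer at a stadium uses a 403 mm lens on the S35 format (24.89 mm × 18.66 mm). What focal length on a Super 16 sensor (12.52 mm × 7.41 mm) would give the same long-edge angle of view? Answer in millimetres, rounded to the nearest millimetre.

Equal angle of view means equal width/f ratio, so f₂ = f₁ · (width₂/width₁) = 403 × 12.52/24.89.
f₂ = 403 × 0.50301 ≈ 202.714 mm.

203 mm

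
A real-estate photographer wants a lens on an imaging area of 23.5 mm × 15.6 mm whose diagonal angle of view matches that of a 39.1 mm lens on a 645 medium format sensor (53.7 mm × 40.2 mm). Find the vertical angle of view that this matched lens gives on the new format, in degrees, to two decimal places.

50.76°

Sensor diagonal = √(53.7² + 40.2²) = √4499.7300 ≈ 67.0800 mm.
Sensor diagonal = √(23.5² + 15.6²) = √795.6100 ≈ 28.2066 mm.
Equal diagonal AOV ⇒ f₂ = f₁ · 28.2066/67.0800 = 39.1 × 0.42049 ≈ 16.4412 mm.
Vertical AOV on the new format = 2·arctan(15.6 / (2 × 16.4412)) = 2·arctan(0.47442) ≈ 50.7610°.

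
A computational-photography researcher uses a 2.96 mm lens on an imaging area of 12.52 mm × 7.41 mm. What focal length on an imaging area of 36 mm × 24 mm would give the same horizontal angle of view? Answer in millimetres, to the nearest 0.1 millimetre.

Equal angle of view means equal width/f ratio, so f₂ = f₁ · (width₂/width₁) = 2.96 × 36/12.52.
f₂ = 2.96 × 2.87540 ≈ 8.511 mm.

8.5 mm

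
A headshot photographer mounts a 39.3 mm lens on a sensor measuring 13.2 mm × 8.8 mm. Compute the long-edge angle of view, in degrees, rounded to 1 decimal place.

19.1°

Angle of view α = 2·arctan(w/2f) with w = 13.2 mm and f = 39.3 mm.
w/2f = 0.16794; arctan(0.16794) ≈ 9.5332°, so α ≈ 19.0665°.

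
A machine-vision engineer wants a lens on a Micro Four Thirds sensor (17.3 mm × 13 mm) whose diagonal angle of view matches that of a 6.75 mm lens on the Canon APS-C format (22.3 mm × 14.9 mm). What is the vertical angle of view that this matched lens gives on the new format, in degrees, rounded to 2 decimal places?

Sensor diagonal = √(22.3² + 14.9²) = √719.3000 ≈ 26.8198 mm.
Sensor diagonal = √(17.3² + 13²) = √468.2900 ≈ 21.6400 mm.
Equal diagonal AOV ⇒ f₂ = f₁ · 21.6400/26.8198 = 6.75 × 0.80687 ≈ 5.4464 mm.
Vertical AOV on the new format = 2·arctan(13 / (2 × 5.4464)) = 2·arctan(1.19346) ≈ 100.0806°.

100.08°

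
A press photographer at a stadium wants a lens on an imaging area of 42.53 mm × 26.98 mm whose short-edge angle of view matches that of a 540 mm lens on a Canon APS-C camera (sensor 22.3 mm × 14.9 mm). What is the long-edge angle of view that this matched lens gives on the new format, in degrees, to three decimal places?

2.492°

Equal short-edge AOV ⇒ f₂ = f₁ · 26.98/14.9 = 540 × 1.81074 ≈ 977.7987 mm.
Long-edge AOV on the new format = 2·arctan(42.53 / (2 × 977.7987)) = 2·arctan(0.02175) ≈ 2.4917°.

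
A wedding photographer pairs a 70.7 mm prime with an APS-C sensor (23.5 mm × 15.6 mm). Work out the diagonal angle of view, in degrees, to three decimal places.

22.563°

Sensor diagonal = √(23.5² + 15.6²) = √795.6100 ≈ 28.2066 mm.
Angle of view α = 2·arctan(d/2f) with d = 28.2066 mm and f = 70.7 mm.
d/2f = 0.19948; arctan(0.19948) ≈ 11.2813°, so α ≈ 22.5626°.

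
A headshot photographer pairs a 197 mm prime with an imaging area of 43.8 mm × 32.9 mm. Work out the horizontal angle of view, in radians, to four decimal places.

0.2214 rad

Angle of view α = 2·arctan(w/2f) with w = 43.8 mm and f = 197 mm.
w/2f = 0.11117; arctan(0.11117) ≈ 0.1107 rad, so α ≈ 0.2214 rad.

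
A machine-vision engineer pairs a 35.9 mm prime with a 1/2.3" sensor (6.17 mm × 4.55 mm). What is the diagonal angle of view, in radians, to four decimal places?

Sensor diagonal = √(6.17² + 4.55²) = √58.7714 ≈ 7.6663 mm.
Angle of view α = 2·arctan(d/2f) with d = 7.6663 mm and f = 35.9 mm.
d/2f = 0.10677; arctan(0.10677) ≈ 0.1064 rad, so α ≈ 0.2127 rad.

0.2127 rad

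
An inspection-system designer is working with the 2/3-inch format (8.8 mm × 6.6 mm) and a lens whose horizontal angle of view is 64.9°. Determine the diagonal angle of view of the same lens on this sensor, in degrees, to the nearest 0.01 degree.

From the horizontal AOV: f = 8.8 / (2·tan(32.45°)) = 8.8 / 1.27169 ≈ 6.9199 mm.
Sensor diagonal = √(8.8² + 6.6²) = √121.0000 ≈ 11.0000 mm.
Diagonal AOV = 2·arctan(11.0000 / (2 × 6.9199)) = 2·arctan(0.79481) ≈ 76.9557°.

76.96°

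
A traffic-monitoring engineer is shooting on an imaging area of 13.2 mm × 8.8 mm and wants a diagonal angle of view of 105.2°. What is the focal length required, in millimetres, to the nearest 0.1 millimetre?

6.1 mm

Sensor diagonal = √(13.2² + 8.8²) = √251.6800 ≈ 15.8644 mm.
From α = 2·arctan(d/2f) we get f = d / (2·tan(α/2)).
With d = 15.8644 mm and α/2 = 52.6°, tan(α/2) ≈ 1.30795, so f ≈ 15.8644 / 2.61589 ≈ 6.0646 mm.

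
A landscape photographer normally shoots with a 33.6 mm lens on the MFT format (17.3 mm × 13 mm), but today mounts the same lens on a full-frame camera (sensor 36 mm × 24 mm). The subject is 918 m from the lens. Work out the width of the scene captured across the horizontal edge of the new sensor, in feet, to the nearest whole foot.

The focal length stays 33.6 mm; the relevant sensor dimension is now w = 36 mm. Object distance dₒ = 918 m = 918000 mm.
Thin-lens field width W = w·(dₒ − f)/f = 36 × (918000 − 33.6)/33.6 ≈ 983535.429 mm = 983535.429/304.8 ft = 3226.82 ft.

3227 ft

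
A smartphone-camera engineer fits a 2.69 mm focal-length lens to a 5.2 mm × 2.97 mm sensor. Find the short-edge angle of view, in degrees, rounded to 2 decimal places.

57.80°

Angle of view α = 2·arctan(h/2f) with h = 2.97 mm and f = 2.69 mm.
h/2f = 0.55204; arctan(0.55204) ≈ 28.9007°, so α ≈ 57.8013°.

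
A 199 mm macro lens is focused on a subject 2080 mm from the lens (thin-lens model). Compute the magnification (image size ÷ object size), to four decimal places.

0.1058×

Thin lens: 1/f = 1/dₒ + 1/dᵢ → 1/dᵢ = 1/199 − 1/2080 = 0.0045444 mm⁻¹, so dᵢ ≈ 220.0532 mm.
Magnification m = dᵢ/dₒ = 220.0532/2080 ≈ 0.10579.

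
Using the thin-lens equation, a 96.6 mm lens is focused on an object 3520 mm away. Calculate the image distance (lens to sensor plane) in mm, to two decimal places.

99.33 mm

1/dᵢ = 1/f − 1/dₒ = 1/96.6 − 1/3520 = 0.0100679 mm⁻¹.
dᵢ = 1/0.0100679 ≈ 99.3258 mm.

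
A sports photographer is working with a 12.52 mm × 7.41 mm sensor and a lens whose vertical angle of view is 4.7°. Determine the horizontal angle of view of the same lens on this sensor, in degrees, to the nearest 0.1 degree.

7.9°

From the vertical AOV: f = 7.41 / (2·tan(2.35°)) = 7.41 / 0.08208 ≈ 90.2816 mm.
Horizontal AOV = 2·arctan(12.52 / (2 × 90.2816)) = 2·arctan(0.06934) ≈ 7.9329°.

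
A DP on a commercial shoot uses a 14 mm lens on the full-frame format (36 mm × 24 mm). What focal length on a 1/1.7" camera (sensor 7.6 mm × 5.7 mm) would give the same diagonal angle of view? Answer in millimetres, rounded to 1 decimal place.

3.1 mm

Sensor diagonal = √(36² + 24²) = √1872.0000 ≈ 43.2666 mm.
Sensor diagonal = √(7.6² + 5.7²) = √90.2500 ≈ 9.5000 mm.
Equal angle of view means equal diagonal/f ratio, so f₂ = f₁ · (diagonal₂/diagonal₁) = 14 × 9.5000/43.2666.
f₂ = 14 × 0.21957 ≈ 3.074 mm.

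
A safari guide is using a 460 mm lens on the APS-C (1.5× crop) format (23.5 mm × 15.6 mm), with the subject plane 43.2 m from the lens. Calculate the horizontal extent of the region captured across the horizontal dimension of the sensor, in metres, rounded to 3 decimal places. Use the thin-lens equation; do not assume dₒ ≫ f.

dₒ: 43.2 m = 43200 mm.
Similar triangles through the lens centre give W/dₒ = w/dᵢ; with 1/f = 1/dₒ + 1/dᵢ this gives W = w·(dₒ − f)/f.
W = 23.5 mm × (43200 − 460) / 460 = 23.5 × 92.9130 ≈ 2183.457 mm = 2.18346 m.

2.183 m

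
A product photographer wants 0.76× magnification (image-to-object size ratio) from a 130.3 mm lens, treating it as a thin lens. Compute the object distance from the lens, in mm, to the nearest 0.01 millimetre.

With m = dᵢ/dₒ and 1/f = 1/dₒ + 1/dᵢ, substituting dᵢ = m·dₒ gives 1/f = (1 + 1/m)/dₒ, hence dₒ = f·(1 + 1/m).
dₒ = 130.3 × (1 + 1/0.76) = 130.3 × 2.31579 ≈ 301.747 mm.

301.75 mm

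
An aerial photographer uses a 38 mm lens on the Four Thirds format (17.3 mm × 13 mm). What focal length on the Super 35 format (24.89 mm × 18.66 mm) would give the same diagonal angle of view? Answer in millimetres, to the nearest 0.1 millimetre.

54.6 mm

Sensor diagonal = √(17.3² + 13²) = √468.2900 ≈ 21.6400 mm.
Sensor diagonal = √(24.89² + 18.66²) = √967.7077 ≈ 31.1080 mm.
Equal angle of view means equal diagonal/f ratio, so f₂ = f₁ · (diagonal₂/diagonal₁) = 38 × 31.1080/21.6400.
f₂ = 38 × 1.43752 ≈ 54.626 mm.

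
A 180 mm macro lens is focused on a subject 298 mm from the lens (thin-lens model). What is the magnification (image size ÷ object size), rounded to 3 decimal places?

1.525×

Thin lens: 1/f = 1/dₒ + 1/dᵢ → 1/dᵢ = 1/180 − 1/298 = 0.0021999 mm⁻¹, so dᵢ ≈ 454.5763 mm.
Magnification m = dᵢ/dₒ = 454.5763/298 ≈ 1.52542.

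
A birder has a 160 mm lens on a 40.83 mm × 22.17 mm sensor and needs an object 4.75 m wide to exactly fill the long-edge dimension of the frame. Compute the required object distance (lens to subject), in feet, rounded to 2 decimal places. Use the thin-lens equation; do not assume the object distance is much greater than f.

W: 4.75 m = 4750 mm.
Magnification m = w/W = dᵢ/dₒ; combined with 1/f = 1/dₒ + 1/dᵢ this gives dₒ = f·(1 + W/w).
dₒ = 160 mm × (1 + 4750/40.83) = 160 × 117.3360 ≈ 18773.764 mm = 18773.764/304.8 ft = 61.5937 ft.

61.59 ft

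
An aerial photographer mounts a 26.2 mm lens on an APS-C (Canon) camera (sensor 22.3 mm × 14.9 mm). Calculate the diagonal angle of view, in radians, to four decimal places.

Sensor diagonal = √(22.3² + 14.9²) = √719.3000 ≈ 26.8198 mm.
Angle of view α = 2·arctan(d/2f) with d = 26.8198 mm and f = 26.2 mm.
d/2f = 0.51183; arctan(0.51183) ≈ 0.4731 rad, so α ≈ 0.9461 rad.

0.9461 rad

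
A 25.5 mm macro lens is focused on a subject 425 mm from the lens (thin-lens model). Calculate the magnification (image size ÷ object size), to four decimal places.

0.0638×

Thin lens: 1/f = 1/dₒ + 1/dᵢ → 1/dᵢ = 1/25.5 − 1/425 = 0.0368627 mm⁻¹, so dᵢ ≈ 27.1277 mm.
Magnification m = dᵢ/dₒ = 27.1277/425 ≈ 0.06383.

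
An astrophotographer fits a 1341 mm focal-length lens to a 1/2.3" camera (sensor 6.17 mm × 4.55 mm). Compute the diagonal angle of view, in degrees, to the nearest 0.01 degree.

0.33°

Sensor diagonal = √(6.17² + 4.55²) = √58.7714 ≈ 7.6663 mm.
Angle of view α = 2·arctan(d/2f) with d = 7.6663 mm and f = 1341 mm.
d/2f = 0.00286; arctan(0.00286) ≈ 0.1638°, so α ≈ 0.3275°.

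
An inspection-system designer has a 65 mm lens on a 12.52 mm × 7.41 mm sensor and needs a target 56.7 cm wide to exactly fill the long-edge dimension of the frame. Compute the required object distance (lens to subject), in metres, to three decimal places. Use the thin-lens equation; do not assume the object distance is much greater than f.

W: 56.7 cm = 567 mm.
Magnification m = w/W = dᵢ/dₒ; combined with 1/f = 1/dₒ + 1/dᵢ this gives dₒ = f·(1 + W/w).
dₒ = 65 mm × (1 + 567/12.52) = 65 × 46.2875 ≈ 3008.690 mm = 3.00869 m.

3.009 m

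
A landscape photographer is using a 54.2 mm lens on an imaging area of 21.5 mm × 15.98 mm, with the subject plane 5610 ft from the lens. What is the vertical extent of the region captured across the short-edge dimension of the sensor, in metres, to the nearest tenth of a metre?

504.1 m

dₒ: 5610 ft × 304.8 mm/ft = 1709927.95 mm.
Similar triangles through the lens centre give W/dₒ = h/dᵢ; with 1/f = 1/dₒ + 1/dᵢ this gives W = h·(dₒ − f)/f.
W = 15.98 mm × (1.70993e+06 − 54.2) / 54.2 = 15.98 × 31547.4861 ≈ 504128.827 mm = 504.129 m.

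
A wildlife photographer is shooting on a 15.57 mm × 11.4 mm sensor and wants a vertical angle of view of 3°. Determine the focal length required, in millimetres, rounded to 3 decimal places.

From α = 2·arctan(h/2f) we get f = h / (2·tan(α/2)).
With h = 11.4 mm and α/2 = 1.5°, tan(α/2) ≈ 0.02619, so f ≈ 11.4 / 0.05237 ≈ 217.6742 mm.

217.674 mm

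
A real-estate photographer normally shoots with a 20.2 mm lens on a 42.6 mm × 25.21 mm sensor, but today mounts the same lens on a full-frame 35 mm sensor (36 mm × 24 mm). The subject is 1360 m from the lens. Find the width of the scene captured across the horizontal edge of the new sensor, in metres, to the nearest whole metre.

The focal length stays 20.2 mm; the relevant sensor dimension is now w = 36 mm. Object distance dₒ = 1360 m = 1.36e+06 mm.
Thin-lens field width W = w·(dₒ − f)/f = 36 × (1.36e+06 − 20.2)/20.2 ≈ 2423726.376 mm = 2423.73 m.

2424 m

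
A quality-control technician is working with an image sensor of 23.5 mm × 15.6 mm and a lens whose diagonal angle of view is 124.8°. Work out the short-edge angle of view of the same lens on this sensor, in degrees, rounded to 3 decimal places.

Sensor diagonal = √(23.5² + 15.6²) = √795.6100 ≈ 28.2066 mm.
From the diagonal AOV: f = 28.2066 / (2·tan(62.4°)) = 28.2066 / 3.82565 ≈ 7.3730 mm.
Short-edge AOV = 2·arctan(15.6 / (2 × 7.3730)) = 2·arctan(1.05791) ≈ 93.2239°.

93.224°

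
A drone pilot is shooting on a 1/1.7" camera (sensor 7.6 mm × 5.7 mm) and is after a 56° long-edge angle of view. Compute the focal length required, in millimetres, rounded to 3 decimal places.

7.147 mm

From α = 2·arctan(w/2f) we get f = w / (2·tan(α/2)).
With w = 7.6 mm and α/2 = 28°, tan(α/2) ≈ 0.53171, so f ≈ 7.6 / 1.06342 ≈ 7.1468 mm.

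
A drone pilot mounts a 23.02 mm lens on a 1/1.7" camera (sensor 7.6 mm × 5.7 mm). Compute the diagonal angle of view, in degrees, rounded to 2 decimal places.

23.32°

Sensor diagonal = √(7.6² + 5.7²) = √90.2500 ≈ 9.5000 mm.
Angle of view α = 2·arctan(d/2f) with d = 9.5000 mm and f = 23.02 mm.
d/2f = 0.20634; arctan(0.20634) ≈ 11.6589°, so α ≈ 23.3178°.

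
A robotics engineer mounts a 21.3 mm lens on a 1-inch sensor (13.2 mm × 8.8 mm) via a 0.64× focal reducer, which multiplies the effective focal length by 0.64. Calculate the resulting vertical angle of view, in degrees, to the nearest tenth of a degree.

35.8°

Effective focal length f = 21.3 × 0.64 = 13.632 mm.
α = 2·arctan(8.8 / (2 × 13.632)) = 2·arctan(0.32277) ≈ 35.7770°.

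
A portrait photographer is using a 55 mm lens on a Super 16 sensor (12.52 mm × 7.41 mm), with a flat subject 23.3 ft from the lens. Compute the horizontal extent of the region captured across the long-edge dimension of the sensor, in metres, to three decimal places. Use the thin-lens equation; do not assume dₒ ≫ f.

1.604 m

dₒ: 23.3 ft × 304.8 mm/ft = 7101.84 mm.
Similar triangles through the lens centre give W/dₒ = w/dᵢ; with 1/f = 1/dₒ + 1/dᵢ this gives W = w·(dₒ − f)/f.
W = 12.52 mm × (7101.84 − 55) / 55 = 12.52 × 128.1244 ≈ 1604.117 mm = 1.60412 m.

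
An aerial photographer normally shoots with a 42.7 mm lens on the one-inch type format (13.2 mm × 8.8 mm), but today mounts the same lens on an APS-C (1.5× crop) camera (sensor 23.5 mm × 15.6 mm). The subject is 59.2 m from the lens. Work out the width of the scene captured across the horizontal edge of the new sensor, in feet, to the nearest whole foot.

107 ft

The focal length stays 42.7 mm; the relevant sensor dimension is now w = 23.5 mm. Object distance dₒ = 59.2 m = 59200 mm.
Thin-lens field width W = w·(dₒ − f)/f = 23.5 × (59200 − 42.7)/42.7 ≈ 32557.296 mm = 32557.296/304.8 ft = 106.815 ft.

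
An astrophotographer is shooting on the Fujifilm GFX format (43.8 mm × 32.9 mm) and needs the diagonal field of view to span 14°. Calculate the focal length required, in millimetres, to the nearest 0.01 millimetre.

Sensor diagonal = √(43.8² + 32.9²) = √3000.8500 ≈ 54.7800 mm.
From α = 2·arctan(d/2f) we get f = d / (2·tan(α/2)).
With d = 54.7800 mm and α/2 = 7°, tan(α/2) ≈ 0.12278, so f ≈ 54.7800 / 0.24557 ≈ 223.0737 mm.

223.07 mm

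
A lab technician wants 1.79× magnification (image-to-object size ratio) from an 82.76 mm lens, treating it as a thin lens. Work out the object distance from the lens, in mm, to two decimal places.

128.99 mm

With m = dᵢ/dₒ and 1/f = 1/dₒ + 1/dᵢ, substituting dᵢ = m·dₒ gives 1/f = (1 + 1/m)/dₒ, hence dₒ = f·(1 + 1/m).
dₒ = 82.76 × (1 + 1/1.79) = 82.76 × 1.55866 ≈ 128.995 mm.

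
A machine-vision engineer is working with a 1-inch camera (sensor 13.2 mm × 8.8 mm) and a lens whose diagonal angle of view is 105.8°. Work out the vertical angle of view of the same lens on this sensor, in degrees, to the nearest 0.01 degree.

72.52°

Sensor diagonal = √(13.2² + 8.8²) = √251.6800 ≈ 15.8644 mm.
From the diagonal AOV: f = 15.8644 / (2·tan(52.9°)) = 15.8644 / 2.64447 ≈ 5.9991 mm.
Vertical AOV = 2·arctan(8.8 / (2 × 5.9991)) = 2·arctan(0.73345) ≈ 72.5160°.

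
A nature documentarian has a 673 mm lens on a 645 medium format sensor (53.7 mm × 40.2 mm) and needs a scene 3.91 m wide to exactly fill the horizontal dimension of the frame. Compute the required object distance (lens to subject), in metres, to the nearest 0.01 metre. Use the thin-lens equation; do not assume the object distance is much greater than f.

W: 3.91 m = 3910 mm.
Magnification m = w/W = dᵢ/dₒ; combined with 1/f = 1/dₒ + 1/dᵢ this gives dₒ = f·(1 + W/w).
dₒ = 673 mm × (1 + 3910/53.7) = 673 × 73.8119 ≈ 49675.421 mm = 49.6754 m.

49.68 m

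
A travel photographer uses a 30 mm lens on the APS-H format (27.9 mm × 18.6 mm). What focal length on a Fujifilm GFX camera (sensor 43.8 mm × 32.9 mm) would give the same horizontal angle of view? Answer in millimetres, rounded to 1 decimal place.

Equal angle of view means equal width/f ratio, so f₂ = f₁ · (width₂/width₁) = 30 × 43.8/27.9.
f₂ = 30 × 1.56989 ≈ 47.097 mm.

47.1 mm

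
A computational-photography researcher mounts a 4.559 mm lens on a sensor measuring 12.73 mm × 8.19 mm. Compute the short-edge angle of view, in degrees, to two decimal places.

83.86°

Angle of view α = 2·arctan(h/2f) with h = 8.19 mm and f = 4.559 mm.
h/2f = 0.89822; arctan(0.89822) ≈ 41.9309°, so α ≈ 83.8618°.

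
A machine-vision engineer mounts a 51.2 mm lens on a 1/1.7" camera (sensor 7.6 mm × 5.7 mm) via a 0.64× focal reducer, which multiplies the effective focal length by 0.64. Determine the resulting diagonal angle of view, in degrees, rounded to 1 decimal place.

16.5°

Effective focal length f = 51.2 × 0.64 = 32.768 mm.
Sensor diagonal = √(7.6² + 5.7²) = √90.2500 ≈ 9.5000 mm.
α = 2·arctan(9.500 / (2 × 32.768)) = 2·arctan(0.14496) ≈ 16.4961°.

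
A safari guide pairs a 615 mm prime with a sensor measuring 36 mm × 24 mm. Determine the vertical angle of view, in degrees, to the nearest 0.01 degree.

2.24°

Angle of view α = 2·arctan(h/2f) with h = 24 mm and f = 615 mm.
h/2f = 0.01951; arctan(0.01951) ≈ 1.1178°, so α ≈ 2.2356°.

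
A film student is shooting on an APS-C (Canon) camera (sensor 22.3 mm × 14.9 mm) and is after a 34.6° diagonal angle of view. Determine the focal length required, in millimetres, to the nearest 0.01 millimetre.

Sensor diagonal = √(22.3² + 14.9²) = √719.3000 ≈ 26.8198 mm.
From α = 2·arctan(d/2f) we get f = d / (2·tan(α/2)).
With d = 26.8198 mm and α/2 = 17.3°, tan(α/2) ≈ 0.31147, so f ≈ 26.8198 / 0.62293 ≈ 43.0542 mm.

43.05 mm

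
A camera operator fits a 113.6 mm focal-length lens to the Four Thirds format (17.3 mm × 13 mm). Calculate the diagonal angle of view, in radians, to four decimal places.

0.1899 rad

Sensor diagonal = √(17.3² + 13²) = √468.2900 ≈ 21.6400 mm.
Angle of view α = 2·arctan(d/2f) with d = 21.6400 mm and f = 113.6 mm.
d/2f = 0.09525; arctan(0.09525) ≈ 0.0950 rad, so α ≈ 0.1899 rad.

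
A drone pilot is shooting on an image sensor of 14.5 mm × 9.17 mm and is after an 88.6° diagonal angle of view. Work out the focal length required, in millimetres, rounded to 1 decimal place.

Sensor diagonal = √(14.5² + 9.17²) = √294.3389 ≈ 17.1563 mm.
From α = 2·arctan(d/2f) we get f = d / (2·tan(α/2)).
With d = 17.1563 mm and α/2 = 44.3°, tan(α/2) ≈ 0.97586, so f ≈ 17.1563 / 1.95172 ≈ 8.7904 mm.

8.8 mm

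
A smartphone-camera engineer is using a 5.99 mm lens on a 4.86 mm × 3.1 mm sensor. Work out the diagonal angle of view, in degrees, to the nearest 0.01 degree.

51.39°

Sensor diagonal = √(4.86² + 3.1²) = √33.2296 ≈ 5.7645 mm.
Angle of view α = 2·arctan(d/2f) with d = 5.7645 mm and f = 5.99 mm.
d/2f = 0.48118; arctan(0.48118) ≈ 25.6958°, so α ≈ 51.3917°.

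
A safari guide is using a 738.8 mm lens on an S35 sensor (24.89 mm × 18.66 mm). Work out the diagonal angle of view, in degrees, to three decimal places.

2.412°

Sensor diagonal = √(24.89² + 18.66²) = √967.7077 ≈ 31.1080 mm.
Angle of view α = 2·arctan(d/2f) with d = 31.1080 mm and f = 738.8 mm.
d/2f = 0.02105; arctan(0.02105) ≈ 1.2061°, so α ≈ 2.4121°.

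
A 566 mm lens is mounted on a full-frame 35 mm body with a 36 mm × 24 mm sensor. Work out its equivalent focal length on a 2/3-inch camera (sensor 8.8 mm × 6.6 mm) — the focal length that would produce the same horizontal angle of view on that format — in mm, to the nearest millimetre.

138 mm

Equal angle of view means equal width/f ratio, so f₂ = f₁ · (width₂/width₁) = 566 × 8.8/36.
f₂ = 566 × 0.24444 ≈ 138.356 mm.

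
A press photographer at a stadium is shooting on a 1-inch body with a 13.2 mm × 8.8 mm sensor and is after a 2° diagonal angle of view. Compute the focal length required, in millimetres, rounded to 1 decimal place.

Sensor diagonal = √(13.2² + 8.8²) = √251.6800 ≈ 15.8644 mm.
From α = 2·arctan(d/2f) we get f = d / (2·tan(α/2)).
With d = 15.8644 mm and α/2 = 1°, tan(α/2) ≈ 0.01746, so f ≈ 15.8644 / 0.03491 ≈ 454.4362 mm.

454.4 mm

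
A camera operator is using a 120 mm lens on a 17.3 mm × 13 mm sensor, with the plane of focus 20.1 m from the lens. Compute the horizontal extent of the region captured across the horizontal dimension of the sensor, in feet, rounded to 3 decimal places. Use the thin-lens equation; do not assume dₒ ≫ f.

dₒ: 20.1 m = 20100 mm.
Similar triangles through the lens centre give W/dₒ = w/dᵢ; with 1/f = 1/dₒ + 1/dᵢ this gives W = w·(dₒ − f)/f.
W = 17.3 mm × (20100 − 120) / 120 = 17.3 × 166.5000 ≈ 2880.450 mm = 2880.450/304.8 ft = 9.4503 ft.

9.450 ft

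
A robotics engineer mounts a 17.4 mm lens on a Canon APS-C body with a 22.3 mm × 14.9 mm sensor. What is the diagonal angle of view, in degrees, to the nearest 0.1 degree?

75.2°

Sensor diagonal = √(22.3² + 14.9²) = √719.3000 ≈ 26.8198 mm.
Angle of view α = 2·arctan(d/2f) with d = 26.8198 mm and f = 17.4 mm.
d/2f = 0.77068; arctan(0.77068) ≈ 37.6208°, so α ≈ 75.2417°.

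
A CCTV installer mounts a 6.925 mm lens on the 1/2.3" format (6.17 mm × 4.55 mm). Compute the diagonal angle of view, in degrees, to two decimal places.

Sensor diagonal = √(6.17² + 4.55²) = √58.7714 ≈ 7.6663 mm.
Angle of view α = 2·arctan(d/2f) with d = 7.6663 mm and f = 6.925 mm.
d/2f = 0.55352; arctan(0.55352) ≈ 28.9654°, so α ≈ 57.9308°.

57.93°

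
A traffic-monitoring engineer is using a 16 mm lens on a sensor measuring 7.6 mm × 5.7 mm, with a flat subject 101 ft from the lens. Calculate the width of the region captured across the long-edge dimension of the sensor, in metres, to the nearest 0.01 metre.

dₒ: 101 ft × 304.8 mm/ft = 30784.80 mm.
Similar triangles through the lens centre give W/dₒ = w/dᵢ; with 1/f = 1/dₒ + 1/dᵢ this gives W = w·(dₒ − f)/f.
W = 7.6 mm × (30784.8 − 16) / 16 = 7.6 × 1923.0499 ≈ 14615.180 mm = 14.6152 m.

14.62 m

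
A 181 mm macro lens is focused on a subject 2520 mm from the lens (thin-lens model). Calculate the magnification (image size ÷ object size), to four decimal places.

0.0774×

Thin lens: 1/f = 1/dₒ + 1/dᵢ → 1/dᵢ = 1/181 − 1/2520 = 0.0051280 mm⁻¹, so dᵢ ≈ 195.0064 mm.
Magnification m = dᵢ/dₒ = 195.0064/2520 ≈ 0.07738.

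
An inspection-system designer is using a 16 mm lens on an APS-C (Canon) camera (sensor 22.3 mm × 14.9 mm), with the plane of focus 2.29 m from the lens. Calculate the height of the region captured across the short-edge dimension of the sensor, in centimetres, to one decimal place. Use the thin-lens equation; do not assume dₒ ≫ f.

dₒ: 2.29 m = 2290 mm.
Similar triangles through the lens centre give W/dₒ = h/dᵢ; with 1/f = 1/dₒ + 1/dᵢ this gives W = h·(dₒ − f)/f.
W = 14.9 mm × (2290 − 16) / 16 = 14.9 × 142.1250 ≈ 2117.662 mm = 211.766 cm.

211.8 cm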